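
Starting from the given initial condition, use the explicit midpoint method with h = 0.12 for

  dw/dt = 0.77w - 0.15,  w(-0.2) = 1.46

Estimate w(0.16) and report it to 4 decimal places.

1.8635

Midpoint: k1 = f(t_n, w_n); k2 = f(t_n + h/2, w_n + (h/2)·k1); w_{n+1} = w_n + h·k2.
t=-0.200000, w=1.460000:
  k1 = f(-0.200000, 1.460000) = 0.974200
  k2 = f(-0.140000, 1.518452) = 1.019208
  w ← 1.460000 + 0.12·1.019208 = 1.582305
t=-0.080000, w=1.582305:
  k1 = f(-0.080000, 1.582305) = 1.068375
  k2 = f(-0.020000, 1.646407) = 1.117734
  w ← 1.582305 + 0.12·1.117734 = 1.716433
t=0.040000, w=1.716433:
  k1 = f(0.040000, 1.716433) = 1.171653
  k2 = f(0.100000, 1.786732) = 1.225784
  w ← 1.716433 + 0.12·1.225784 = 1.863527
w(0.16) ≈ 1.8635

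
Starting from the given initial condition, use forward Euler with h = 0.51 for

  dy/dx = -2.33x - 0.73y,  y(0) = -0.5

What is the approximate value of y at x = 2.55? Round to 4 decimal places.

-4.2415

Euler: y_{n+1} = y_n + h·f(x_n, y_n).
x=0.000000, y=-0.500000: f=0.365000 → y ← -0.500000 + 0.51·0.365000 = -0.313850
x=0.510000, y=-0.313850: f=-0.959190 → y ← -0.313850 + 0.51·(-0.959190) = -0.803037
x=1.020000, y=-0.803037: f=-1.790383 → y ← -0.803037 + 0.51·(-1.790383) = -1.716132
x=1.530000, y=-1.716132: f=-2.312124 → y ← -1.716132 + 0.51·(-2.312124) = -2.895315
x=2.040000, y=-2.895315: f=-2.639620 → y ← -2.895315 + 0.51·(-2.639620) = -4.241521
y(2.55) ≈ -4.2415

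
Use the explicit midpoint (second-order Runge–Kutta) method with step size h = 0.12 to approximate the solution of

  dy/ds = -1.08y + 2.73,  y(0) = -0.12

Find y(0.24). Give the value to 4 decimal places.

Midpoint: k1 = f(s_n, y_n); k2 = f(s_n + h/2, y_n + (h/2)·k1); y_{n+1} = y_n + h·k2.
s=0.000000, y=-0.120000:
  k1 = f(0.000000, -0.120000) = 2.859600
  k2 = f(0.060000, 0.051576) = 2.674298
  y ← -0.120000 + 0.12·2.674298 = 0.200916
s=0.120000, y=0.200916:
  k1 = f(0.120000, 0.200916) = 2.513011
  k2 = f(0.180000, 0.351696) = 2.350168
  y ← 0.200916 + 0.12·2.350168 = 0.482936
y(0.24) ≈ 0.4829

0.4829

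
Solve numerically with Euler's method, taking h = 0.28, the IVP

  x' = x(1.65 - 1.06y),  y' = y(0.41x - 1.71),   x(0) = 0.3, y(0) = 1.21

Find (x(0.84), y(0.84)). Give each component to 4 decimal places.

Euler on (x,y): x_{n+1} = x_n + h·x', y_{n+1} = y_n + h·y'.
0.000000: (0.300000, 1.210000); f=(0.110220, -1.920270) → (0.330862, 0.672324)
0.280000: (0.330862, 0.672324); f=(0.310129, -1.058472) → (0.417698, 0.375952)
0.560000: (0.417698, 0.375952); f=(0.522745, -0.578494) → (0.564066, 0.213974)
(x(0.84), y(0.84)) ≈ (0.5641, 0.2140)

0.5641, 0.2140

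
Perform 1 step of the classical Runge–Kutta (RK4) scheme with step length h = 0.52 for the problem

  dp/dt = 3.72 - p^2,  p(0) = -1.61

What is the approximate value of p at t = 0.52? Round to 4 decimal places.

-0.4157

RK4: k1 = f(t_n, p_n); k2 = f(t_n + h/2, p_n + (h/2)·k1); k3 = f(t_n + h/2, p_n + (h/2)·k2); k4 = f(t_n + h, p_n + h·k3); p_{n+1} = p_n + (h/6)·(k1 + 2k2 + 2k3 + k4).
t=0.000000, p=-1.610000:
  k1 = f(0.000000, -1.610000) = 1.127900
  k2 = f(0.260000, -1.316746) = 1.986180
  k3 = f(0.260000, -1.093593) = 2.524054
  k4 = f(0.520000, -0.297492) = 3.631499
  p ← -1.610000 + (0.52/6)·(k1 + 2k2 + 2k3 + k4) = -0.415745
p(0.52) ≈ -0.4157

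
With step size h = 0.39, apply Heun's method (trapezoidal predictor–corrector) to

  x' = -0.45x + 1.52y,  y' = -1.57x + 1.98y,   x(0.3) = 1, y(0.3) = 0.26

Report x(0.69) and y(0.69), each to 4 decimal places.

Heun on (x,y): k1 = f(t_n, state_n); k2 = f(t_n + h, state_n + h·k1); state_{n+1} = state_n + (h/2)·(k1 + k2).
0.300000: (1.000000, 0.260000)
  k1 = (-0.054800, -1.055200)
  predictor → (0.978628, -0.151528)
  k2 = (-0.670705, -1.836471)
  → (0.858526, -0.303876)
(x(0.69), y(0.69)) ≈ (0.8585, -0.3039)

0.8585, -0.3039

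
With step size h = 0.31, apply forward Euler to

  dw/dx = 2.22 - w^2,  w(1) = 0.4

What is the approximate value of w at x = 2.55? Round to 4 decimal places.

Euler: w_{n+1} = w_n + h·f(x_n, w_n).
x=1.000000, w=0.400000: f=2.060000 → w ← 0.400000 + 0.31·2.060000 = 1.038600
x=1.310000, w=1.038600: f=1.141310 → w ← 1.038600 + 0.31·1.141310 = 1.392406
x=1.620000, w=1.392406: f=0.281205 → w ← 1.392406 + 0.31·0.281205 = 1.479580
x=1.930000, w=1.479580: f=0.030844 → w ← 1.479580 + 0.31·0.030844 = 1.489141
x=2.240000, w=1.489141: f=0.002458 → w ← 1.489141 + 0.31·0.002458 = 1.489903
w(2.55) ≈ 1.4899

1.4899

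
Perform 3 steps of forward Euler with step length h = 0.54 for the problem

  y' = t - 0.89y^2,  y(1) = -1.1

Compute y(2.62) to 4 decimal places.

Euler: y_{n+1} = y_n + h·f(t_n, y_n).
t=1.000000, y=-1.100000: f=-0.076900 → y ← -1.100000 + 0.54·(-0.076900) = -1.141526
t=1.540000, y=-1.141526: f=0.380257 → y ← -1.141526 + 0.54·0.380257 = -0.936187
t=2.080000, y=-0.936187: f=1.299963 → y ← -0.936187 + 0.54·1.299963 = -0.234207
y(2.62) ≈ -0.2342

-0.2342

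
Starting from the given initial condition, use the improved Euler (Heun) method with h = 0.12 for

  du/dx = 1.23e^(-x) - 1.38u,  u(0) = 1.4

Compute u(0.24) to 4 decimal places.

1.2274

Heun: k1 = f(x_n, u_n); k2 = f(x_n + h, u_n + h·k1); u_{n+1} = u_n + (h/2)·(k1 + k2).
x=0.000000, u=1.400000:
  k1 = f(0.000000, 1.400000) = -0.702000
  k2 = f(0.120000, 1.315760) = -0.724837
  u ← 1.400000 + (0.12/2)·(-0.702000 + (-0.724837)) = 1.314390
x=0.120000, u=1.314390:
  k1 = f(0.120000, 1.314390) = -0.722946
  k2 = f(0.240000, 1.227636) = -0.726586
  u ← 1.314390 + (0.12/2)·(-0.722946 + (-0.726586)) = 1.227418
u(0.24) ≈ 1.2274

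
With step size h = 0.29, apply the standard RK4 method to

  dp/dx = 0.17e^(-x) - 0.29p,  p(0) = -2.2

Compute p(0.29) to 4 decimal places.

RK4: k1 = f(x_n, p_n); k2 = f(x_n + h/2, p_n + (h/2)·k1); k3 = f(x_n + h/2, p_n + (h/2)·k2); k4 = f(x_n + h, p_n + h·k3); p_{n+1} = p_n + (h/6)·(k1 + 2k2 + 2k3 + k4).
x=0.000000, p=-2.200000:
  k1 = f(0.000000, -2.200000) = 0.808000
  k2 = f(0.145000, -2.082840) = 0.751077
  k3 = f(0.145000, -2.091094) = 0.753471
  k4 = f(0.290000, -1.981493) = 0.701838
  p ← -2.200000 + (0.29/6)·(k1 + 2k2 + 2k3 + k4) = -1.981585
p(0.29) ≈ -1.9816

-1.9816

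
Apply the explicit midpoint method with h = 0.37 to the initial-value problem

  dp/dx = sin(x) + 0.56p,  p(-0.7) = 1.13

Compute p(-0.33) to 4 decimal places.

1.1815

Midpoint: k1 = f(x_n, p_n); k2 = f(x_n + h/2, p_n + (h/2)·k1); p_{n+1} = p_n + h·k2.
x=-0.700000, p=1.130000:
  k1 = f(-0.700000, 1.130000) = -0.011418
  k2 = f(-0.515000, 1.127888) = 0.139082
  p ← 1.130000 + 0.37·0.139082 = 1.181460
p(-0.33) ≈ 1.1815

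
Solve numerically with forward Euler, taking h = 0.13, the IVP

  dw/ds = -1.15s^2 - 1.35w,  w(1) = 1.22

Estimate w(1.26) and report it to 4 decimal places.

0.5152

Euler: w_{n+1} = w_n + h·f(s_n, w_n).
s=1.000000, w=1.220000: f=-2.797000 → w ← 1.220000 + 0.13·(-2.797000) = 0.856390
s=1.130000, w=0.856390: f=-2.624561 → w ← 0.856390 + 0.13·(-2.624561) = 0.515197
w(1.26) ≈ 0.5152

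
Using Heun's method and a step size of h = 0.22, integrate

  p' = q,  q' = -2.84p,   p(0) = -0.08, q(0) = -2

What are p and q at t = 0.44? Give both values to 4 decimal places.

-0.8779, -1.3665

Heun on (p,q): k1 = f(t_n, state_n); k2 = f(t_n + h, state_n + h·k1); state_{n+1} = state_n + (h/2)·(k1 + k2).
0.000000: (-0.080000, -2.000000)
  k1 = (-2.000000, 0.227200)
  predictor → (-0.520000, -1.950016)
  k2 = (-1.950016, 1.476800)
  → (-0.514502, -1.812560)
0.220000: (-0.514502, -1.812560)
  k1 = (-1.812560, 1.461185)
  predictor → (-0.913265, -1.491099)
  k2 = (-1.491099, 2.593672)
  → (-0.877904, -1.366526)
(p(0.44), q(0.44)) ≈ (-0.8779, -1.3665)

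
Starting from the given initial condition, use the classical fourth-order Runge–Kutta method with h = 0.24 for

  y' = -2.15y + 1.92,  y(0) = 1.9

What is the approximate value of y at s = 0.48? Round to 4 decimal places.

RK4: k1 = f(s_n, y_n); k2 = f(s_n + h/2, y_n + (h/2)·k1); k3 = f(s_n + h/2, y_n + (h/2)·k2); k4 = f(s_n + h, y_n + h·k3); y_{n+1} = y_n + (h/6)·(k1 + 2k2 + 2k3 + k4).
s=0.000000, y=1.900000:
  k1 = f(0.000000, 1.900000) = -2.165000
  k2 = f(0.120000, 1.640200) = -1.606430
  k3 = f(0.120000, 1.707228) = -1.750541
  k4 = f(0.240000, 1.479870) = -1.261721
  y ← 1.900000 + (0.24/6)·(k1 + 2k2 + 2k3 + k4) = 1.494373
s=0.240000, y=1.494373:
  k1 = f(0.240000, 1.494373) = -1.292903
  k2 = f(0.360000, 1.339225) = -0.959334
  k3 = f(0.360000, 1.379253) = -1.045395
  k4 = f(0.480000, 1.243479) = -0.753479
  y ← 1.494373 + (0.24/6)·(k1 + 2k2 + 2k3 + k4) = 1.252140
y(0.48) ≈ 1.2521

1.2521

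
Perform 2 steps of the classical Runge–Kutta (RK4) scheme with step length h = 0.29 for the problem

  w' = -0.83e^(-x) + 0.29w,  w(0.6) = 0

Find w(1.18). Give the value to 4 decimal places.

-0.2201

RK4: k1 = f(x_n, w_n); k2 = f(x_n + h/2, w_n + (h/2)·k1); k3 = f(x_n + h/2, w_n + (h/2)·k2); k4 = f(x_n + h, w_n + h·k3); w_{n+1} = w_n + (h/6)·(k1 + 2k2 + 2k3 + k4).
x=0.600000, w=0.000000:
  k1 = f(0.600000, 0.000000) = -0.455514
  k2 = f(0.745000, -0.066049) = -0.413184
  k3 = f(0.745000, -0.059912) = -0.411404
  k4 = f(0.890000, -0.119307) = -0.375443
  w ← 0.000000 + (0.29/6)·(k1 + 2k2 + 2k3 + k4) = -0.119873
x=0.890000, w=-0.119873:
  k1 = f(0.890000, -0.119873) = -0.375607
  k2 = f(1.035000, -0.174336) = -0.345395
  k3 = f(1.035000, -0.169955) = -0.344125
  k4 = f(1.180000, -0.219669) = -0.318745
  w ← -0.119873 + (0.29/6)·(k1 + 2k2 + 2k3 + k4) = -0.220087
w(1.18) ≈ -0.2201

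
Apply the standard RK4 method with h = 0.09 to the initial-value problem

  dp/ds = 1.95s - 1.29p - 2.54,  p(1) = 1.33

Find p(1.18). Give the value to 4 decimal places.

0.9889

RK4: k1 = f(s_n, p_n); k2 = f(s_n + h/2, p_n + (h/2)·k1); k3 = f(s_n + h/2, p_n + (h/2)·k2); k4 = f(s_n + h, p_n + h·k3); p_{n+1} = p_n + (h/6)·(k1 + 2k2 + 2k3 + k4).
s=1.000000, p=1.330000:
  k1 = f(1.000000, 1.330000) = -2.305700
  k2 = f(1.045000, 1.226244) = -2.084104
  k3 = f(1.045000, 1.236215) = -2.096968
  k4 = f(1.090000, 1.141273) = -1.886742
  p ← 1.330000 + (0.09/6)·(k1 + 2k2 + 2k3 + k4) = 1.141681
s=1.090000, p=1.141681:
  k1 = f(1.090000, 1.141681) = -1.887269
  k2 = f(1.135000, 1.056754) = -1.689963
  k3 = f(1.135000, 1.065633) = -1.701416
  k4 = f(1.180000, 0.988554) = -1.514234
  p ← 1.141681 + (0.09/6)·(k1 + 2k2 + 2k3 + k4) = 0.988917
p(1.18) ≈ 0.9889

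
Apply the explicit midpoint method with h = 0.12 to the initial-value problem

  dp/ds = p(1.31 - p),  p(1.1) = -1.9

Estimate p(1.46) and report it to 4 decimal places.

Midpoint: k1 = f(s_n, p_n); k2 = f(s_n + h/2, p_n + (h/2)·k1); p_{n+1} = p_n + h·k2.
s=1.100000, p=-1.900000:
  k1 = f(1.100000, -1.900000) = -6.099000
  k2 = f(1.160000, -2.265940) = -8.102865
  p ← -1.900000 + 0.12·(-8.102865) = -2.872344
s=1.220000, p=-2.872344:
  k1 = f(1.220000, -2.872344) = -12.013130
  k2 = f(1.280000, -3.593132) = -17.617597
  p ← -2.872344 + 0.12·(-17.617597) = -4.986456
s=1.340000, p=-4.986456:
  k1 = f(1.340000, -4.986456) = -31.396996
  k2 = f(1.400000, -6.870275) = -56.200743
  p ← -4.986456 + 0.12·(-56.200743) = -11.730545
p(1.46) ≈ -11.7305

-11.7305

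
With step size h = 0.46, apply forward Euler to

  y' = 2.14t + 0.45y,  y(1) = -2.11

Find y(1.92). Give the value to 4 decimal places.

-0.4486

Euler: y_{n+1} = y_n + h·f(t_n, y_n).
t=1.000000, y=-2.110000: f=1.190500 → y ← -2.110000 + 0.46·1.190500 = -1.562370
t=1.460000, y=-1.562370: f=2.421334 → y ← -1.562370 + 0.46·2.421334 = -0.448557
y(1.92) ≈ -0.4486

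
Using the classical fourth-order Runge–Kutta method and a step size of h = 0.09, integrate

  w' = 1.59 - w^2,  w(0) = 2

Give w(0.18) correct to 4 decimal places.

1.6850

RK4: k1 = f(x_n, w_n); k2 = f(x_n + h/2, w_n + (h/2)·k1); k3 = f(x_n + h/2, w_n + (h/2)·k2); k4 = f(x_n + h, w_n + h·k3); w_{n+1} = w_n + (h/6)·(k1 + 2k2 + 2k3 + k4).
x=0.000000, w=2.000000:
  k1 = f(0.000000, 2.000000) = -2.410000
  k2 = f(0.045000, 1.891550) = -1.987961
  k3 = f(0.045000, 1.910542) = -2.060170
  k4 = f(0.090000, 1.814585) = -1.702718
  w ← 2.000000 + (0.09/6)·(k1 + 2k2 + 2k3 + k4) = 1.816865
x=0.090000, w=1.816865:
  k1 = f(0.090000, 1.816865) = -1.711000
  k2 = f(0.135000, 1.739870) = -1.437149
  k3 = f(0.135000, 1.752194) = -1.480182
  k4 = f(0.180000, 1.683649) = -1.244674
  w ← 1.816865 + (0.09/6)·(k1 + 2k2 + 2k3 + k4) = 1.685010
w(0.18) ≈ 1.6850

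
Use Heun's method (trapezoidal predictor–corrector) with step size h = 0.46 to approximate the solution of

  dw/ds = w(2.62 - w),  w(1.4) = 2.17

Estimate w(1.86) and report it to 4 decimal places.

Heun: k1 = f(s_n, w_n); k2 = f(s_n + h, w_n + h·k1); w_{n+1} = w_n + (h/2)·(k1 + k2).
s=1.400000, w=2.170000:
  k1 = f(1.400000, 2.170000) = 0.976500
  k2 = f(1.860000, 2.619190) = 0.002122
  w ← 2.170000 + (0.46/2)·(0.976500 + 0.002122) = 2.395083
w(1.86) ≈ 2.3951

2.3951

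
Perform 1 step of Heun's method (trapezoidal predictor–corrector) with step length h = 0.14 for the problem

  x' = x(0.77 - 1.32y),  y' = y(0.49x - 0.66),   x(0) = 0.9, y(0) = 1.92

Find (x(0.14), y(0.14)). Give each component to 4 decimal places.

0.7088, 1.8478

Heun on (x,y): k1 = f(s_n, state_n); k2 = f(s_n + h, state_n + h·k1); state_{n+1} = state_n + (h/2)·(k1 + k2).
0.000000: (0.900000, 1.920000)
  k1 = (-1.587960, -0.420480)
  predictor → (0.677686, 1.861133)
  k2 = (-1.143049, -0.610329)
  → (0.708829, 1.847843)
(x(0.14), y(0.14)) ≈ (0.7088, 1.8478)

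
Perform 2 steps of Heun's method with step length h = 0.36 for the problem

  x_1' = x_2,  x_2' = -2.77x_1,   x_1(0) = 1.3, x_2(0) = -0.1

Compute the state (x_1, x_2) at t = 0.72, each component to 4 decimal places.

Heun on (x_1,x_2): k1 = f(t_n, state_n); k2 = f(t_n + h, state_n + h·k1); state_{n+1} = state_n + (h/2)·(k1 + k2).
0.000000: (1.300000, -0.100000)
  k1 = (-0.100000, -3.601000)
  predictor → (1.264000, -1.396360)
  k2 = (-1.396360, -3.501280)
  → (1.030655, -1.378410)
0.360000: (1.030655, -1.378410)
  k1 = (-1.378410, -2.854915)
  predictor → (0.534427, -2.406180)
  k2 = (-2.406180, -1.480364)
  → (0.349429, -2.158761)
(x_1(0.72), x_2(0.72)) ≈ (0.3494, -2.1588)

0.3494, -2.1588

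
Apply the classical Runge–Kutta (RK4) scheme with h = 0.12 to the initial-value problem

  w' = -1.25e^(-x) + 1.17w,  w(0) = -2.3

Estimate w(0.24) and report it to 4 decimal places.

RK4: k1 = f(x_n, w_n); k2 = f(x_n + h/2, w_n + (h/2)·k1); k3 = f(x_n + h/2, w_n + (h/2)·k2); k4 = f(x_n + h, w_n + h·k3); w_{n+1} = w_n + (h/6)·(k1 + 2k2 + 2k3 + k4).
x=0.000000, w=-2.300000:
  k1 = f(0.000000, -2.300000) = -3.941000
  k2 = f(0.060000, -2.536460) = -4.144864
  k3 = f(0.060000, -2.548692) = -4.159175
  k4 = f(0.120000, -2.799101) = -4.383599
  w ← -2.300000 + (0.12/6)·(k1 + 2k2 + 2k3 + k4) = -2.798654
x=0.120000, w=-2.798654:
  k1 = f(0.120000, -2.798654) = -4.383075
  k2 = f(0.180000, -3.061638) = -4.626204
  k3 = f(0.180000, -3.076226) = -4.643272
  k4 = f(0.240000, -3.355846) = -4.909625
  w ← -2.798654 + (0.12/6)·(k1 + 2k2 + 2k3 + k4) = -3.355287
w(0.24) ≈ -3.3553

-3.3553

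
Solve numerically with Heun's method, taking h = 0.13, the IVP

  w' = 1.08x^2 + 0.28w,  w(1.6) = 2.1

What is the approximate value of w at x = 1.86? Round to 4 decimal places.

3.1302

Heun: k1 = f(x_n, w_n); k2 = f(x_n + h, w_n + h·k1); w_{n+1} = w_n + (h/2)·(k1 + k2).
x=1.600000, w=2.100000:
  k1 = f(1.600000, 2.100000) = 3.352800
  k2 = f(1.730000, 2.535864) = 3.942374
  w ← 2.100000 + (0.13/2)·(3.352800 + 3.942374) = 2.574186
x=1.730000, w=2.574186:
  k1 = f(1.730000, 2.574186) = 3.953104
  k2 = f(1.860000, 3.088090) = 4.601033
  w ← 2.574186 + (0.13/2)·(3.953104 + 4.601033) = 3.130205
w(1.86) ≈ 3.1302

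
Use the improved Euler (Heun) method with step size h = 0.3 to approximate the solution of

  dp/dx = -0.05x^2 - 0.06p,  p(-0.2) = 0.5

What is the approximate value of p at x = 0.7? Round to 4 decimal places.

0.4673

Heun: k1 = f(x_n, p_n); k2 = f(x_n + h, p_n + h·k1); p_{n+1} = p_n + (h/2)·(k1 + k2).
x=-0.200000, p=0.500000:
  k1 = f(-0.200000, 0.500000) = -0.032000
  k2 = f(0.100000, 0.490400) = -0.029924
  p ← 0.500000 + (0.3/2)·(-0.032000 + (-0.029924)) = 0.490711
x=0.100000, p=0.490711:
  k1 = f(0.100000, 0.490711) = -0.029943
  k2 = f(0.400000, 0.481729) = -0.036904
  p ← 0.490711 + (0.3/2)·(-0.029943 + (-0.036904)) = 0.480684
x=0.400000, p=0.480684:
  k1 = f(0.400000, 0.480684) = -0.036841
  k2 = f(0.700000, 0.469632) = -0.052678
  p ← 0.480684 + (0.3/2)·(-0.036841 + (-0.052678)) = 0.467257
p(0.7) ≈ 0.4673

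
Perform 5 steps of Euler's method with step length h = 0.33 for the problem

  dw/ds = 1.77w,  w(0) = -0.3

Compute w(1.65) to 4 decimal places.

-2.9925

Euler: w_{n+1} = w_n + h·f(s_n, w_n).
s=0.000000, w=-0.300000: f=-0.531000 → w ← -0.300000 + 0.33·(-0.531000) = -0.475230
s=0.330000, w=-0.475230: f=-0.841157 → w ← -0.475230 + 0.33·(-0.841157) = -0.752812
s=0.660000, w=-0.752812: f=-1.332477 → w ← -0.752812 + 0.33·(-1.332477) = -1.192529
s=0.990000, w=-1.192529: f=-2.110777 → w ← -1.192529 + 0.33·(-2.110777) = -1.889086
s=1.320000, w=-1.889086: f=-3.343681 → w ← -1.889086 + 0.33·(-3.343681) = -2.992500
w(1.65) ≈ -2.9925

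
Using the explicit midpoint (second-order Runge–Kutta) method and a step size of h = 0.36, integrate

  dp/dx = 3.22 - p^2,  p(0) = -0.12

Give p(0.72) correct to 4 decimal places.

1.4413

Midpoint: k1 = f(x_n, p_n); k2 = f(x_n + h/2, p_n + (h/2)·k1); p_{n+1} = p_n + h·k2.
x=0.000000, p=-0.120000:
  k1 = f(0.000000, -0.120000) = 3.205600
  k2 = f(0.180000, 0.457008) = 3.011144
  p ← -0.120000 + 0.36·3.011144 = 0.964012
x=0.360000, p=0.964012:
  k1 = f(0.360000, 0.964012) = 2.290681
  k2 = f(0.540000, 1.376334) = 1.325704
  p ← 0.964012 + 0.36·1.325704 = 1.441265
p(0.72) ≈ 1.4413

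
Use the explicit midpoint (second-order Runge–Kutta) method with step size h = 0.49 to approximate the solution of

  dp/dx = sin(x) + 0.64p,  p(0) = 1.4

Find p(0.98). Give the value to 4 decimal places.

Midpoint: k1 = f(x_n, p_n); k2 = f(x_n + h/2, p_n + (h/2)·k1); p_{n+1} = p_n + h·k2.
x=0.000000, p=1.400000:
  k1 = f(0.000000, 1.400000) = 0.896000
  k2 = f(0.245000, 1.619520) = 1.279049
  p ← 1.400000 + 0.49·1.279049 = 2.026734
x=0.490000, p=2.026734:
  k1 = f(0.490000, 2.026734) = 1.767736
  k2 = f(0.735000, 2.459829) = 2.244878
  p ← 2.026734 + 0.49·2.244878 = 3.126724
p(0.98) ≈ 3.1267

3.1267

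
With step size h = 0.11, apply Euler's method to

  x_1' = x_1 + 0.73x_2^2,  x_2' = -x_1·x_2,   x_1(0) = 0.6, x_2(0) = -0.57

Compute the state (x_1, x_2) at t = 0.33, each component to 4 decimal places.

Euler on (x_1,x_2): x_1_{n+1} = x_1_n + h·x_1', x_2_{n+1} = x_2_n + h·x_2'.
0.000000: (0.600000, -0.570000); f=(0.837177, 0.342000) → (0.692089, -0.532380)
0.110000: (0.692089, -0.532380); f=(0.898992, 0.368455) → (0.790979, -0.491850)
0.220000: (0.790979, -0.491850); f=(0.967578, 0.389043) → (0.897412, -0.449055)
(x_1(0.33), x_2(0.33)) ≈ (0.8974, -0.4491)

0.8974, -0.4491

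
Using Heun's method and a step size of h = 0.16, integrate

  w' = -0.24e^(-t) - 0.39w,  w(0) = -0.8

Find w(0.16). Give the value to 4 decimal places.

-0.7860

Heun: k1 = f(t_n, w_n); k2 = f(t_n + h, w_n + h·k1); w_{n+1} = w_n + (h/2)·(k1 + k2).
t=0.000000, w=-0.800000:
  k1 = f(0.000000, -0.800000) = 0.072000
  k2 = f(0.160000, -0.788480) = 0.102993
  w ← -0.800000 + (0.16/2)·(0.072000 + 0.102993) = -0.786001
w(0.16) ≈ -0.7860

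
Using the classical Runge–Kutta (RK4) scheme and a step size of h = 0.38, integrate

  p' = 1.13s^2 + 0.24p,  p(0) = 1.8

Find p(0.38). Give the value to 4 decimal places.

1.9930

RK4: k1 = f(s_n, p_n); k2 = f(s_n + h/2, p_n + (h/2)·k1); k3 = f(s_n + h/2, p_n + (h/2)·k2); k4 = f(s_n + h, p_n + h·k3); p_{n+1} = p_n + (h/6)·(k1 + 2k2 + 2k3 + k4).
s=0.000000, p=1.800000:
  k1 = f(0.000000, 1.800000) = 0.432000
  k2 = f(0.190000, 1.882080) = 0.492492
  k3 = f(0.190000, 1.893574) = 0.495251
  k4 = f(0.380000, 1.988195) = 0.640339
  p ← 1.800000 + (0.38/6)·(k1 + 2k2 + 2k3 + k4) = 1.993029
p(0.38) ≈ 1.9930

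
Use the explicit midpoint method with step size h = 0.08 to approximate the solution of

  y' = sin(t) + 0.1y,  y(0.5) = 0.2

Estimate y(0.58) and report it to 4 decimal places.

Midpoint: k1 = f(t_n, y_n); k2 = f(t_n + h/2, y_n + (h/2)·k1); y_{n+1} = y_n + h·k2.
t=0.500000, y=0.200000:
  k1 = f(0.500000, 0.200000) = 0.499426
  k2 = f(0.540000, 0.219977) = 0.536134
  y ← 0.200000 + 0.08·0.536134 = 0.242891
y(0.58) ≈ 0.2429

0.2429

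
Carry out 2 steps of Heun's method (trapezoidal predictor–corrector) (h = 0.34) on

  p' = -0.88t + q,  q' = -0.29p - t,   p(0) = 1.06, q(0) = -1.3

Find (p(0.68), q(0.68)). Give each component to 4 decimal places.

-0.1219, -1.6389

Heun on (p,q): k1 = f(t_n, state_n); k2 = f(t_n + h, state_n + h·k1); state_{n+1} = state_n + (h/2)·(k1 + k2).
0.000000: (1.060000, -1.300000)
  k1 = (-1.300000, -0.307400)
  predictor → (0.618000, -1.404516)
  k2 = (-1.703716, -0.519220)
  → (0.549368, -1.440525)
0.340000: (0.549368, -1.440525)
  k1 = (-1.739725, -0.499317)
  predictor → (-0.042138, -1.610293)
  k2 = (-2.208693, -0.667780)
  → (-0.121863, -1.638932)
(p(0.68), q(0.68)) ≈ (-0.1219, -1.6389)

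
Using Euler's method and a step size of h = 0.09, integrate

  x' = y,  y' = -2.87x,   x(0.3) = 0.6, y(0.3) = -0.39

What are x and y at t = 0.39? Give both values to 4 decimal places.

Euler on (x,y): x_{n+1} = x_n + h·x', y_{n+1} = y_n + h·y'.
0.300000: (0.600000, -0.390000); f=(-0.390000, -1.722000) → (0.564900, -0.544980)
(x(0.39), y(0.39)) ≈ (0.5649, -0.5450)

0.5649, -0.5450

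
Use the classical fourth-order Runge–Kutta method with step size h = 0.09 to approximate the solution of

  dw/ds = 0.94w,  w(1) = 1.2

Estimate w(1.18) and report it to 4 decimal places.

RK4: k1 = f(s_n, w_n); k2 = f(s_n + h/2, w_n + (h/2)·k1); k3 = f(s_n + h/2, w_n + (h/2)·k2); k4 = f(s_n + h, w_n + h·k3); w_{n+1} = w_n + (h/6)·(k1 + 2k2 + 2k3 + k4).
s=1.000000, w=1.200000:
  k1 = f(1.000000, 1.200000) = 1.128000
  k2 = f(1.045000, 1.250760) = 1.175714
  k3 = f(1.045000, 1.252907) = 1.177733
  k4 = f(1.090000, 1.305996) = 1.227636
  w ← 1.200000 + (0.09/6)·(k1 + 2k2 + 2k3 + k4) = 1.305938
s=1.090000, w=1.305938:
  k1 = f(1.090000, 1.305938) = 1.227582
  k2 = f(1.135000, 1.361179) = 1.279508
  k3 = f(1.135000, 1.363516) = 1.281705
  k4 = f(1.180000, 1.421291) = 1.336014
  w ← 1.305938 + (0.09/6)·(k1 + 2k2 + 2k3 + k4) = 1.421228
w(1.18) ≈ 1.4212

1.4212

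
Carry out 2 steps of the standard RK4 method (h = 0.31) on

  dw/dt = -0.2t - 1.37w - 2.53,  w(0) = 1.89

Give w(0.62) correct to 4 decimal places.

-0.2776

RK4: k1 = f(t_n, w_n); k2 = f(t_n + h/2, w_n + (h/2)·k1); k3 = f(t_n + h/2, w_n + (h/2)·k2); k4 = f(t_n + h, w_n + h·k3); w_{n+1} = w_n + (h/6)·(k1 + 2k2 + 2k3 + k4).
t=0.000000, w=1.890000:
  k1 = f(0.000000, 1.890000) = -5.119300
  k2 = f(0.155000, 1.096508) = -4.063217
  k3 = f(0.155000, 1.260201) = -4.287476
  k4 = f(0.310000, 0.560882) = -3.360409
  w ← 1.890000 + (0.31/6)·(k1 + 2k2 + 2k3 + k4) = 0.588977
t=0.310000, w=0.588977:
  k1 = f(0.310000, 0.588977) = -3.398898
  k2 = f(0.465000, 0.062148) = -2.708142
  k3 = f(0.465000, 0.169215) = -2.854824
  k4 = f(0.620000, -0.296019) = -2.248454
  w ← 0.588977 + (0.31/6)·(k1 + 2k2 + 2k3 + k4) = -0.277643
w(0.62) ≈ -0.2776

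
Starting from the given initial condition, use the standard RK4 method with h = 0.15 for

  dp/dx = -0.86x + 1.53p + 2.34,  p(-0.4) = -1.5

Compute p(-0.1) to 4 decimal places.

RK4: k1 = f(x_n, p_n); k2 = f(x_n + h/2, p_n + (h/2)·k1); k3 = f(x_n + h/2, p_n + (h/2)·k2); k4 = f(x_n + h, p_n + h·k3); p_{n+1} = p_n + (h/6)·(k1 + 2k2 + 2k3 + k4).
x=-0.400000, p=-1.500000:
  k1 = f(-0.400000, -1.500000) = 0.389000
  k2 = f(-0.325000, -1.470825) = 0.369138
  k3 = f(-0.325000, -1.472315) = 0.366859
  k4 = f(-0.250000, -1.444971) = 0.344194
  p ← -1.500000 + (0.15/6)·(k1 + 2k2 + 2k3 + k4) = -1.444870
x=-0.250000, p=-1.444870:
  k1 = f(-0.250000, -1.444870) = 0.344348
  k2 = f(-0.175000, -1.419044) = 0.319362
  k3 = f(-0.175000, -1.420918) = 0.316495
  k4 = f(-0.100000, -1.397396) = 0.287984
  p ← -1.444870 + (0.15/6)·(k1 + 2k2 + 2k3 + k4) = -1.397269
p(-0.1) ≈ -1.3973

-1.3973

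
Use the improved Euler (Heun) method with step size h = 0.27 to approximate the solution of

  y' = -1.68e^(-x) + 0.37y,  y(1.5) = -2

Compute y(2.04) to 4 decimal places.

-2.6177

Heun: k1 = f(x_n, y_n); k2 = f(x_n + h, y_n + h·k1); y_{n+1} = y_n + (h/2)·(k1 + k2).
x=1.500000, y=-2.000000:
  k1 = f(1.500000, -2.000000) = -1.114859
  k2 = f(1.770000, -2.301012) = -1.137534
  y ← -2.000000 + (0.27/2)·(-1.114859 + (-1.137534)) = -2.304073
x=1.770000, y=-2.304073:
  k1 = f(1.770000, -2.304073) = -1.138666
  k2 = f(2.040000, -2.611513) = -1.184708
  y ← -2.304073 + (0.27/2)·(-1.138666 + (-1.184708)) = -2.617729
y(2.04) ≈ -2.6177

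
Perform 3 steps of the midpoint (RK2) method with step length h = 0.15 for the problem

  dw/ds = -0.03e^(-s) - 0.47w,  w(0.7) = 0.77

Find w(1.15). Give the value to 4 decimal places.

Midpoint: k1 = f(s_n, w_n); k2 = f(s_n + h/2, w_n + (h/2)·k1); w_{n+1} = w_n + h·k2.
s=0.700000, w=0.770000:
  k1 = f(0.700000, 0.770000) = -0.376798
  k2 = f(0.775000, 0.741740) = -0.362439
  w ← 0.770000 + 0.15·(-0.362439) = 0.715634
s=0.850000, w=0.715634:
  k1 = f(0.850000, 0.715634) = -0.349170
  k2 = f(0.925000, 0.689446) = -0.335936
  w ← 0.715634 + 0.15·(-0.335936) = 0.665244
s=1.000000, w=0.665244:
  k1 = f(1.000000, 0.665244) = -0.323701
  k2 = f(1.075000, 0.640966) = -0.311493
  w ← 0.665244 + 0.15·(-0.311493) = 0.618520
w(1.15) ≈ 0.6185

0.6185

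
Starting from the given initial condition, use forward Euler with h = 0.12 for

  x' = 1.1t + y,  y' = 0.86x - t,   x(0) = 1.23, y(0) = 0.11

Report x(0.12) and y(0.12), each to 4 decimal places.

1.2432, 0.2369

Euler on (x,y): x_{n+1} = x_n + h·x', y_{n+1} = y_n + h·y'.
0.000000: (1.230000, 0.110000); f=(0.110000, 1.057800) → (1.243200, 0.236936)
(x(0.12), y(0.12)) ≈ (1.2432, 0.2369)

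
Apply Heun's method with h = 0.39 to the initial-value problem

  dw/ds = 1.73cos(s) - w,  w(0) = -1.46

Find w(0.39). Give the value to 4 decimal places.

-0.4838

Heun: k1 = f(s_n, w_n); k2 = f(s_n + h, w_n + h·k1); w_{n+1} = w_n + (h/2)·(k1 + k2).
s=0.000000, w=-1.460000:
  k1 = f(0.000000, -1.460000) = 3.190000
  k2 = f(0.390000, -0.215900) = 1.815993
  w ← -1.460000 + (0.39/2)·(3.190000 + 1.815993) = -0.483831
w(0.39) ≈ -0.4838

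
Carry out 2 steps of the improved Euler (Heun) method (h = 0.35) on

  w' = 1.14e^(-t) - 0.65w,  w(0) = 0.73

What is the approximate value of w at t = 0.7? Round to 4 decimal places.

0.9083

Heun: k1 = f(t_n, w_n); k2 = f(t_n + h, w_n + h·k1); w_{n+1} = w_n + (h/2)·(k1 + k2).
t=0.000000, w=0.730000:
  k1 = f(0.000000, 0.730000) = 0.665500
  k2 = f(0.350000, 0.962925) = 0.177443
  w ← 0.730000 + (0.35/2)·(0.665500 + 0.177443) = 0.877515
t=0.350000, w=0.877515:
  k1 = f(0.350000, 0.877515) = 0.232960
  k2 = f(0.700000, 0.959051) = -0.057276
  w ← 0.877515 + (0.35/2)·(0.232960 + (-0.057276)) = 0.908260
w(0.7) ≈ 0.9083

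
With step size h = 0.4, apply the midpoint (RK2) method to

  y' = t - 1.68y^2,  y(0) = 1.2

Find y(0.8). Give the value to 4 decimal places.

0.8256

Midpoint: k1 = f(t_n, y_n); k2 = f(t_n + h/2, y_n + (h/2)·k1); y_{n+1} = y_n + h·k2.
t=0.000000, y=1.200000:
  k1 = f(0.000000, 1.200000) = -2.419200
  k2 = f(0.200000, 0.716160) = -0.661647
  y ← 1.200000 + 0.4·(-0.661647) = 0.935341
t=0.400000, y=0.935341:
  k1 = f(0.400000, 0.935341) = -1.069770
  k2 = f(0.600000, 0.721387) = -0.274271
  y ← 0.935341 + 0.4·(-0.274271) = 0.825633
y(0.8) ≈ 0.8256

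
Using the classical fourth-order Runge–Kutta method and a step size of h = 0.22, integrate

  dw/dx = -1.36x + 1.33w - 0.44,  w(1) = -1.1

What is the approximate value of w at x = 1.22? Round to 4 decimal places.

RK4: k1 = f(x_n, w_n); k2 = f(x_n + h/2, w_n + (h/2)·k1); k3 = f(x_n + h/2, w_n + (h/2)·k2); k4 = f(x_n + h, w_n + h·k3); w_{n+1} = w_n + (h/6)·(k1 + 2k2 + 2k3 + k4).
x=1.000000, w=-1.100000:
  k1 = f(1.000000, -1.100000) = -3.263000
  k2 = f(1.110000, -1.458930) = -3.889977
  k3 = f(1.110000, -1.527897) = -3.981704
  k4 = f(1.220000, -1.975975) = -4.727246
  w ← -1.100000 + (0.22/6)·(k1 + 2k2 + 2k3 + k4) = -1.970232
w(1.22) ≈ -1.9702

-1.9702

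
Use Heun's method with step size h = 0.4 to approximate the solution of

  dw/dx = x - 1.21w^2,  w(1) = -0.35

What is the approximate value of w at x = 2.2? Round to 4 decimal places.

1.0114

Heun: k1 = f(x_n, w_n); k2 = f(x_n + h, w_n + h·k1); w_{n+1} = w_n + (h/2)·(k1 + k2).
x=1.000000, w=-0.350000:
  k1 = f(1.000000, -0.350000) = 0.851775
  k2 = f(1.400000, -0.009290) = 1.399896
  w ← -0.350000 + (0.4/2)·(0.851775 + 1.399896) = 0.100334
x=1.400000, w=0.100334:
  k1 = f(1.400000, 0.100334) = 1.387819
  k2 = f(1.800000, 0.655462) = 1.280148
  w ← 0.100334 + (0.4/2)·(1.387819 + 1.280148) = 0.633927
x=1.800000, w=0.633927:
  k1 = f(1.800000, 0.633927) = 1.313745
  k2 = f(2.200000, 1.159425) = 0.573437
  w ← 0.633927 + (0.4/2)·(1.313745 + 0.573437) = 1.011364
w(2.2) ≈ 1.0114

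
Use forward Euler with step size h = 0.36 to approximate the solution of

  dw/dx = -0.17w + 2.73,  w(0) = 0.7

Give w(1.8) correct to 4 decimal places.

4.8587

Euler: w_{n+1} = w_n + h·f(x_n, w_n).
x=0.000000, w=0.700000: f=2.611000 → w ← 0.700000 + 0.36·2.611000 = 1.639960
x=0.360000, w=1.639960: f=2.451207 → w ← 1.639960 + 0.36·2.451207 = 2.522394
x=0.720000, w=2.522394: f=2.301193 → w ← 2.522394 + 0.36·2.301193 = 3.350824
x=1.080000, w=3.350824: f=2.160360 → w ← 3.350824 + 0.36·2.160360 = 4.128553
x=1.440000, w=4.128553: f=2.028146 → w ← 4.128553 + 0.36·2.028146 = 4.858686
w(1.8) ≈ 4.8587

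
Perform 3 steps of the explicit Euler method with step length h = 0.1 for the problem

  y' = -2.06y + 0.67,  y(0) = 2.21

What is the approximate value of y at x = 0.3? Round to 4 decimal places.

1.2687

Euler: y_{n+1} = y_n + h·f(x_n, y_n).
x=0.000000, y=2.210000: f=-3.882600 → y ← 2.210000 + 0.1·(-3.882600) = 1.821740
x=0.100000, y=1.821740: f=-3.082784 → y ← 1.821740 + 0.1·(-3.082784) = 1.513462
x=0.200000, y=1.513462: f=-2.447731 → y ← 1.513462 + 0.1·(-2.447731) = 1.268688
y(0.3) ≈ 1.2687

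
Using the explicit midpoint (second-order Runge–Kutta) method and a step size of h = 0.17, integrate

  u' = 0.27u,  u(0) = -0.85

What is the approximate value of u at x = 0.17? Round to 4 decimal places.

-0.8899

Midpoint: k1 = f(x_n, u_n); k2 = f(x_n + h/2, u_n + (h/2)·k1); u_{n+1} = u_n + h·k2.
x=0.000000, u=-0.850000:
  k1 = f(0.000000, -0.850000) = -0.229500
  k2 = f(0.085000, -0.869507) = -0.234767
  u ← -0.850000 + 0.17·(-0.234767) = -0.889910
u(0.17) ≈ -0.8899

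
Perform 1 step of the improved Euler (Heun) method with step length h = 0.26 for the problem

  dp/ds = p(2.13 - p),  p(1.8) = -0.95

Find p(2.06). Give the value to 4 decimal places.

-2.1846

Heun: k1 = f(s_n, p_n); k2 = f(s_n + h, p_n + h·k1); p_{n+1} = p_n + (h/2)·(k1 + k2).
s=1.800000, p=-0.950000:
  k1 = f(1.800000, -0.950000) = -2.926000
  k2 = f(2.060000, -1.710760) = -6.570619
  p ← -0.950000 + (0.26/2)·(-2.926000 + (-6.570619)) = -2.184560
p(2.06) ≈ -2.1846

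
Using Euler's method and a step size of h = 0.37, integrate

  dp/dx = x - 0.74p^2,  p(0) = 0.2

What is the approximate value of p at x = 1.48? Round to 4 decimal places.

Euler: p_{n+1} = p_n + h·f(x_n, p_n).
x=0.000000, p=0.200000: f=-0.029600 → p ← 0.200000 + 0.37·(-0.029600) = 0.189048
x=0.370000, p=0.189048: f=0.343553 → p ← 0.189048 + 0.37·0.343553 = 0.316163
x=0.740000, p=0.316163: f=0.666030 → p ← 0.316163 + 0.37·0.666030 = 0.562594
x=1.110000, p=0.562594: f=0.875781 → p ← 0.562594 + 0.37·0.875781 = 0.886633
p(1.48) ≈ 0.8866

0.8866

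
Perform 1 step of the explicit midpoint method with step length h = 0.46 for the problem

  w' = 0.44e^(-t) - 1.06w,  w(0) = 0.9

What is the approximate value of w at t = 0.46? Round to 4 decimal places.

0.6796

Midpoint: k1 = f(t_n, w_n); k2 = f(t_n + h/2, w_n + (h/2)·k1); w_{n+1} = w_n + h·k2.
t=0.000000, w=0.900000:
  k1 = f(0.000000, 0.900000) = -0.514000
  k2 = f(0.230000, 0.781780) = -0.479092
  w ← 0.900000 + 0.46·(-0.479092) = 0.679618
w(0.46) ≈ 0.6796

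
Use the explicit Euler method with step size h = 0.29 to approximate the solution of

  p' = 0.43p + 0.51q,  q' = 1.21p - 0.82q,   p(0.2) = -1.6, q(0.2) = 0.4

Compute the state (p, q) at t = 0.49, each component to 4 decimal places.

Euler on (p,q): p_{n+1} = p_n + h·p', q_{n+1} = q_n + h·q'.
0.200000: (-1.600000, 0.400000); f=(-0.484000, -2.264000) → (-1.740360, -0.256560)
(p(0.49), q(0.49)) ≈ (-1.7404, -0.2566)

-1.7404, -0.2566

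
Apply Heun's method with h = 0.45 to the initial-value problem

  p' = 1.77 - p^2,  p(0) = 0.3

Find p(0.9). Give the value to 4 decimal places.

1.0793

Heun: k1 = f(x_n, p_n); k2 = f(x_n + h, p_n + h·k1); p_{n+1} = p_n + (h/2)·(k1 + k2).
x=0.000000, p=0.300000:
  k1 = f(0.000000, 0.300000) = 1.680000
  k2 = f(0.450000, 1.056000) = 0.654864
  p ← 0.300000 + (0.45/2)·(1.680000 + 0.654864) = 0.825344
x=0.450000, p=0.825344:
  k1 = f(0.450000, 0.825344) = 1.088807
  k2 = f(0.900000, 1.315307) = 0.039966
  p ← 0.825344 + (0.45/2)·(1.088807 + 0.039966) = 1.079318
p(0.9) ≈ 1.0793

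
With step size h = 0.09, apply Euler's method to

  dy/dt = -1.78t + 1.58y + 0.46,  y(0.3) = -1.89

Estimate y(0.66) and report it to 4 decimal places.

-3.3447

Euler: y_{n+1} = y_n + h·f(t_n, y_n).
t=0.300000, y=-1.890000: f=-3.060200 → y ← -1.890000 + 0.09·(-3.060200) = -2.165418
t=0.390000, y=-2.165418: f=-3.655560 → y ← -2.165418 + 0.09·(-3.655560) = -2.494418
t=0.480000, y=-2.494418: f=-4.335581 → y ← -2.494418 + 0.09·(-4.335581) = -2.884621
t=0.570000, y=-2.884621: f=-5.112301 → y ← -2.884621 + 0.09·(-5.112301) = -3.344728
y(0.66) ≈ -3.3447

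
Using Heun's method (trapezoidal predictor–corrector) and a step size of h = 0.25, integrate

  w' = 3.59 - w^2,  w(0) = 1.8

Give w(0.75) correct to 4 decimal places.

1.8828

Heun: k1 = f(x_n, w_n); k2 = f(x_n + h, w_n + h·k1); w_{n+1} = w_n + (h/2)·(k1 + k2).
x=0.000000, w=1.800000:
  k1 = f(0.000000, 1.800000) = 0.350000
  k2 = f(0.250000, 1.887500) = 0.027344
  w ← 1.800000 + (0.25/2)·(0.350000 + 0.027344) = 1.847168
x=0.250000, w=1.847168:
  k1 = f(0.250000, 1.847168) = 0.177970
  k2 = f(0.500000, 1.891661) = 0.011620
  w ← 1.847168 + (0.25/2)·(0.177970 + 0.011620) = 1.870867
x=0.500000, w=1.870867:
  k1 = f(0.500000, 1.870867) = 0.089857
  k2 = f(0.750000, 1.893331) = 0.005297
  w ← 1.870867 + (0.25/2)·(0.089857 + 0.005297) = 1.882761
w(0.75) ≈ 1.8828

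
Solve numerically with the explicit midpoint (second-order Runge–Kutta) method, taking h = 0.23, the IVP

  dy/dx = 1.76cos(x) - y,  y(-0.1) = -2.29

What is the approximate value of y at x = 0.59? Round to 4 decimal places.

Midpoint: k1 = f(x_n, y_n); k2 = f(x_n + h/2, y_n + (h/2)·k1); y_{n+1} = y_n + h·k2.
x=-0.100000, y=-2.290000:
  k1 = f(-0.100000, -2.290000) = 4.041207
  k2 = f(0.015000, -1.825261) = 3.585063
  y ← -2.290000 + 0.23·3.585063 = -1.465435
x=0.130000, y=-1.465435:
  k1 = f(0.130000, -1.465435) = 3.210584
  k2 = f(0.245000, -1.096218) = 2.803660
  y ← -1.465435 + 0.23·2.803660 = -0.820594
x=0.360000, y=-0.820594:
  k1 = f(0.360000, -0.820594) = 2.467772
  k2 = f(0.475000, -0.536800) = 2.101955
  y ← -0.820594 + 0.23·2.101955 = -0.337144
y(0.59) ≈ -0.3371

-0.3371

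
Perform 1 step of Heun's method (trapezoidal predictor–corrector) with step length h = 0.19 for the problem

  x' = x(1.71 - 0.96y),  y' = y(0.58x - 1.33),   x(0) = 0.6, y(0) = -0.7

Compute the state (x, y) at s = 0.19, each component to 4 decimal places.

0.9226, -0.5901

Heun on (x,y): k1 = f(s_n, state_n); k2 = f(s_n + h, state_n + h·k1); state_{n+1} = state_n + (h/2)·(k1 + k2).
0.000000: (0.600000, -0.700000)
  k1 = (1.429200, 0.687400)
  predictor → (0.871548, -0.569394)
  k2 = (1.966751, 0.469467)
  → (0.922615, -0.590098)
(x(0.19), y(0.19)) ≈ (0.9226, -0.5901)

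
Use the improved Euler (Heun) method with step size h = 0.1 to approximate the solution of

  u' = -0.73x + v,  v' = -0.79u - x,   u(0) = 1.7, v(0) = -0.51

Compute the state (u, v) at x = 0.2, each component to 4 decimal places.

Heun on (u,v): k1 = f(x_n, state_n); k2 = f(x_n + h, state_n + h·k1); state_{n+1} = state_n + (h/2)·(k1 + k2).
0.000000: (1.700000, -0.510000)
  k1 = (-0.510000, -1.343000)
  predictor → (1.649000, -0.644300)
  k2 = (-0.717300, -1.402710)
  → (1.638635, -0.647285)
0.100000: (1.638635, -0.647285)
  k1 = (-0.720285, -1.394522)
  predictor → (1.566606, -0.786738)
  k2 = (-0.932738, -1.437619)
  → (1.555984, -0.788893)
(u(0.2), v(0.2)) ≈ (1.5560, -0.7889)

1.5560, -0.7889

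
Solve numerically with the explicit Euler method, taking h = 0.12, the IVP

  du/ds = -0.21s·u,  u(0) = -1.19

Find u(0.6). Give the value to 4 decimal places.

-1.1544

Euler: u_{n+1} = u_n + h·f(s_n, u_n).
s=0.000000, u=-1.190000: f=0.000000 → u ← -1.190000 + 0.12·0.000000 = -1.190000
s=0.120000, u=-1.190000: f=0.029988 → u ← -1.190000 + 0.12·0.029988 = -1.186401
s=0.240000, u=-1.186401: f=0.059795 → u ← -1.186401 + 0.12·0.059795 = -1.179226
s=0.360000, u=-1.179226: f=0.089149 → u ← -1.179226 + 0.12·0.089149 = -1.168528
s=0.480000, u=-1.168528: f=0.117788 → u ← -1.168528 + 0.12·0.117788 = -1.154394
u(0.6) ≈ -1.1544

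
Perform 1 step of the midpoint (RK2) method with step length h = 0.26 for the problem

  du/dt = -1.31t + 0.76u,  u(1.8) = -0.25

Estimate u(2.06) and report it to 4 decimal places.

-1.0222

Midpoint: k1 = f(t_n, u_n); k2 = f(t_n + h/2, u_n + (h/2)·k1); u_{n+1} = u_n + h·k2.
t=1.800000, u=-0.250000:
  k1 = f(1.800000, -0.250000) = -2.548000
  k2 = f(1.930000, -0.581240) = -2.970042
  u ← -0.250000 + 0.26·(-2.970042) = -1.022211
u(2.06) ≈ -1.0222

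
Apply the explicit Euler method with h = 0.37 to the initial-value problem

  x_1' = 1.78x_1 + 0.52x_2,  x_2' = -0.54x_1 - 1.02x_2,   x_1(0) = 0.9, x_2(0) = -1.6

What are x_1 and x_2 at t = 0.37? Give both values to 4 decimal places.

1.1849, -1.1760

Euler on (x_1,x_2): x_1_{n+1} = x_1_n + h·x_1', x_2_{n+1} = x_2_n + h·x_2'.
0.000000: (0.900000, -1.600000); f=(0.770000, 1.146000) → (1.184900, -1.175980)
(x_1(0.37), x_2(0.37)) ≈ (1.1849, -1.1760)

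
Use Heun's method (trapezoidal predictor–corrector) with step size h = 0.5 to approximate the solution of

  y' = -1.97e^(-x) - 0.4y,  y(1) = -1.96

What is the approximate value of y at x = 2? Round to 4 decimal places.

-1.6814

Heun: k1 = f(x_n, y_n); k2 = f(x_n + h, y_n + h·k1); y_{n+1} = y_n + (h/2)·(k1 + k2).
x=1.000000, y=-1.960000:
  k1 = f(1.000000, -1.960000) = 0.059278
  k2 = f(1.500000, -1.930361) = 0.332578
  y ← -1.960000 + (0.5/2)·(0.059278 + 0.332578) = -1.862036
x=1.500000, y=-1.862036:
  k1 = f(1.500000, -1.862036) = 0.305248
  k2 = f(2.000000, -1.709412) = 0.417154
  y ← -1.862036 + (0.5/2)·(0.305248 + 0.417154) = -1.681436
y(2) ≈ -1.6814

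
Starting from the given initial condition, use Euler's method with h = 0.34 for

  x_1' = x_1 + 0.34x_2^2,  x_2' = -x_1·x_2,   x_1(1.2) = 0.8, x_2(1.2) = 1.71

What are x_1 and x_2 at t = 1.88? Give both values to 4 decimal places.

Euler on (x_1,x_2): x_1_{n+1} = x_1_n + h·x_1', x_2_{n+1} = x_2_n + h·x_2'.
1.200000: (0.800000, 1.710000); f=(1.794194, -1.368000) → (1.410026, 1.244880)
1.540000: (1.410026, 1.244880); f=(1.936933, -1.755313) → (2.068583, 0.648074)
(x_1(1.88), x_2(1.88)) ≈ (2.0686, 0.6481)

2.0686, 0.6481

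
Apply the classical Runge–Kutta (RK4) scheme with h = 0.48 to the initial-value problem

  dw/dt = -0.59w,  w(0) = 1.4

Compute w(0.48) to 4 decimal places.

1.0547

RK4: k1 = f(t_n, w_n); k2 = f(t_n + h/2, w_n + (h/2)·k1); k3 = f(t_n + h/2, w_n + (h/2)·k2); k4 = f(t_n + h, w_n + h·k3); w_{n+1} = w_n + (h/6)·(k1 + 2k2 + 2k3 + k4).
t=0.000000, w=1.400000:
  k1 = f(0.000000, 1.400000) = -0.826000
  k2 = f(0.240000, 1.201760) = -0.709038
  k3 = f(0.240000, 1.229831) = -0.725600
  k4 = f(0.480000, 1.051712) = -0.620510
  w ← 1.400000 + (0.48/6)·(k1 + 2k2 + 2k3 + k4) = 1.054737
w(0.48) ≈ 1.0547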